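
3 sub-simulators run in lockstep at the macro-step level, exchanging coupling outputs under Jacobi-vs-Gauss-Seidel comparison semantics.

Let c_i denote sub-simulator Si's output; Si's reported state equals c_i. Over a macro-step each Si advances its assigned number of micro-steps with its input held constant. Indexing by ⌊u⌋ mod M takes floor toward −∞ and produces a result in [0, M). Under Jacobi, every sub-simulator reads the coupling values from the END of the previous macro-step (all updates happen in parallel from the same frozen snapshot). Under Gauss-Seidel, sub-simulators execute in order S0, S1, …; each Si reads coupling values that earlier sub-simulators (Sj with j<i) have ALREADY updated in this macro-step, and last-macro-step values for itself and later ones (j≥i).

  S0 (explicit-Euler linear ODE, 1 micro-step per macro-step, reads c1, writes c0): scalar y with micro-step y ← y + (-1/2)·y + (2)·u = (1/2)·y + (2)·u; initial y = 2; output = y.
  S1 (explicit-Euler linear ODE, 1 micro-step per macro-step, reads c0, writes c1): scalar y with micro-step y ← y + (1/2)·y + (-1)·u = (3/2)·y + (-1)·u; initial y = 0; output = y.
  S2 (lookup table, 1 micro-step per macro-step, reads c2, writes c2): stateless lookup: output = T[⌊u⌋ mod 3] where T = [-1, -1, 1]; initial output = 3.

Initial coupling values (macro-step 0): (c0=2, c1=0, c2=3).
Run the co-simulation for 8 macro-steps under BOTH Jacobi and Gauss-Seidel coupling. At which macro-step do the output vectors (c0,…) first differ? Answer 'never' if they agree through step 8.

first divergence at macro-step: 1

[Jacobi] macro 1: S0 reads c1=0 → after 1×micro: 1; S1 reads c0=2 → after 1×micro: -2; S2 reads c2=3 → after 1×micro: -1 ⇒ (c0=1, c1=-2, c2=-1)
[Jacobi] macro 2: S0 reads c1=-2 → after 1×micro: -7/2; S1 reads c0=1 → after 1×micro: -4; S2 reads c2=-1 → after 1×micro: 1 ⇒ (c0=-7/2, c1=-4, c2=1)
[Jacobi] macro 3: S0 reads c1=-4 → after 1×micro: -39/4; S1 reads c0=-7/2 → after 1×micro: -5/2; S2 reads c2=1 → after 1×micro: -1 ⇒ (c0=-39/4, c1=-5/2, c2=-1)
[Jacobi] macro 4: S0 reads c1=-5/2 → after 1×micro: -79/8; S1 reads c0=-39/4 → after 1×micro: 6; S2 reads c2=-1 → after 1×micro: 1 ⇒ (c0=-79/8, c1=6, c2=1)
[Jacobi] macro 5: S0 reads c1=6 → after 1×micro: 113/16; S1 reads c0=-79/8 → after 1×micro: 151/8; S2 reads c2=1 → after 1×micro: -1 ⇒ (c0=113/16, c1=151/8, c2=-1)
[Jacobi] macro 6: S0 reads c1=151/8 → after 1×micro: 1321/32; S1 reads c0=113/16 → after 1×micro: 85/4; S2 reads c2=-1 → after 1×micro: 1 ⇒ (c0=1321/32, c1=85/4, c2=1)
[Jacobi] macro 7: S0 reads c1=85/4 → after 1×micro: 4041/64; S1 reads c0=1321/32 → after 1×micro: -301/32; S2 reads c2=1 → after 1×micro: -1 ⇒ (c0=4041/64, c1=-301/32, c2=-1)
[Jacobi] macro 8: S0 reads c1=-301/32 → after 1×micro: 1633/128; S1 reads c0=4041/64 → after 1×micro: -309/4; S2 reads c2=-1 → after 1×micro: 1 ⇒ (c0=1633/128, c1=-309/4, c2=1)
[Gauss-Seidel] macro 1: S0 reads c1=0 → after 1×micro: 1; S1 reads c0=1 → after 1×micro: -1; S2 reads c2=3 → after 1×micro: -1 ⇒ (c0=1, c1=-1, c2=-1)
[Gauss-Seidel] macro 2: S0 reads c1=-1 → after 1×micro: -3/2; S1 reads c0=-3/2 → after 1×micro: 0; S2 reads c2=-1 → after 1×micro: 1 ⇒ (c0=-3/2, c1=0, c2=1)
[Gauss-Seidel] macro 3: S0 reads c1=0 → after 1×micro: -3/4; S1 reads c0=-3/4 → after 1×micro: 3/4; S2 reads c2=1 → after 1×micro: -1 ⇒ (c0=-3/4, c1=3/4, c2=-1)
[Gauss-Seidel] macro 4: S0 reads c1=3/4 → after 1×micro: 9/8; S1 reads c0=9/8 → after 1×micro: 0; S2 reads c2=-1 → after 1×micro: 1 ⇒ (c0=9/8, c1=0, c2=1)
[Gauss-Seidel] macro 5: S0 reads c1=0 → after 1×micro: 9/16; S1 reads c0=9/16 → after 1×micro: -9/16; S2 reads c2=1 → after 1×micro: -1 ⇒ (c0=9/16, c1=-9/16, c2=-1)
[Gauss-Seidel] macro 6: S0 reads c1=-9/16 → after 1×micro: -27/32; S1 reads c0=-27/32 → after 1×micro: 0; S2 reads c2=-1 → after 1×micro: 1 ⇒ (c0=-27/32, c1=0, c2=1)
[Gauss-Seidel] macro 7: S0 reads c1=0 → after 1×micro: -27/64; S1 reads c0=-27/64 → after 1×micro: 27/64; S2 reads c2=1 → after 1×micro: -1 ⇒ (c0=-27/64, c1=27/64, c2=-1)
[Gauss-Seidel] macro 8: S0 reads c1=27/64 → after 1×micro: 81/128; S1 reads c0=81/128 → after 1×micro: 0; S2 reads c2=-1 → after 1×micro: 1 ⇒ (c0=81/128, c1=0, c2=1)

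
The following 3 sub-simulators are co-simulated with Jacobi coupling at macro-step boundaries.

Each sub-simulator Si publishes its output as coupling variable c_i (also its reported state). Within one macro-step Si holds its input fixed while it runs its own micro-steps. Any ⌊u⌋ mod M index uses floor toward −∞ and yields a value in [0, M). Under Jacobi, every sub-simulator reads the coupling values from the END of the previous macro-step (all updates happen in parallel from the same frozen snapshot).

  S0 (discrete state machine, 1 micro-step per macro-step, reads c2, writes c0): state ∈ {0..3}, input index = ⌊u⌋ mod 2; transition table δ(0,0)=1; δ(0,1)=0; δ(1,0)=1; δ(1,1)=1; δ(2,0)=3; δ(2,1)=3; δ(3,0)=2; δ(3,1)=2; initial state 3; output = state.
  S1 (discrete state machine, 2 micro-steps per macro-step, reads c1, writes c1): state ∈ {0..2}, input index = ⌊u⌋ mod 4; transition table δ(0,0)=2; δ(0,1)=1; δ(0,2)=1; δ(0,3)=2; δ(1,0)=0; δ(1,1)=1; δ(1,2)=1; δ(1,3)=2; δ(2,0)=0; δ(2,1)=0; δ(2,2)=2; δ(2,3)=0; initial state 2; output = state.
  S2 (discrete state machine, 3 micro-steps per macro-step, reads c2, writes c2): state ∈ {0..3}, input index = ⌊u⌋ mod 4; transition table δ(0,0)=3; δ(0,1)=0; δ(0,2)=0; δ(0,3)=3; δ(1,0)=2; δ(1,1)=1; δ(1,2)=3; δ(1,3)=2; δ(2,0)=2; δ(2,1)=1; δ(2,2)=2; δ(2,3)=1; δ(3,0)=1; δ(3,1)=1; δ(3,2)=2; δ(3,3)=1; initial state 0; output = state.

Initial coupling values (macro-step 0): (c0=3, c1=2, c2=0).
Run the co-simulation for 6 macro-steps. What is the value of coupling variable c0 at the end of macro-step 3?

c0 at macro-step 3 = 2

macro 1: S0 reads c2=0 → after 1×micro: 2; S1 reads c1=2 → after 2×micro: 2; S2 reads c2=0 → after 3×micro: 2 ⇒ (c0=2, c1=2, c2=2)
macro 2: S0 reads c2=2 → after 1×micro: 3; S1 reads c1=2 → after 2×micro: 2; S2 reads c2=2 → after 3×micro: 2 ⇒ (c0=3, c1=2, c2=2)
macro 3: S0 reads c2=2 → after 1×micro: 2; S1 reads c1=2 → after 2×micro: 2; S2 reads c2=2 → after 3×micro: 2 ⇒ (c0=2, c1=2, c2=2)
macro 4: S0 reads c2=2 → after 1×micro: 3; S1 reads c1=2 → after 2×micro: 2; S2 reads c2=2 → after 3×micro: 2 ⇒ (c0=3, c1=2, c2=2)
macro 5: S0 reads c2=2 → after 1×micro: 2; S1 reads c1=2 → after 2×micro: 2; S2 reads c2=2 → after 3×micro: 2 ⇒ (c0=2, c1=2, c2=2)
macro 6: S0 reads c2=2 → after 1×micro: 3; S1 reads c1=2 → after 2×micro: 2; S2 reads c2=2 → after 3×micro: 2 ⇒ (c0=3, c1=2, c2=2)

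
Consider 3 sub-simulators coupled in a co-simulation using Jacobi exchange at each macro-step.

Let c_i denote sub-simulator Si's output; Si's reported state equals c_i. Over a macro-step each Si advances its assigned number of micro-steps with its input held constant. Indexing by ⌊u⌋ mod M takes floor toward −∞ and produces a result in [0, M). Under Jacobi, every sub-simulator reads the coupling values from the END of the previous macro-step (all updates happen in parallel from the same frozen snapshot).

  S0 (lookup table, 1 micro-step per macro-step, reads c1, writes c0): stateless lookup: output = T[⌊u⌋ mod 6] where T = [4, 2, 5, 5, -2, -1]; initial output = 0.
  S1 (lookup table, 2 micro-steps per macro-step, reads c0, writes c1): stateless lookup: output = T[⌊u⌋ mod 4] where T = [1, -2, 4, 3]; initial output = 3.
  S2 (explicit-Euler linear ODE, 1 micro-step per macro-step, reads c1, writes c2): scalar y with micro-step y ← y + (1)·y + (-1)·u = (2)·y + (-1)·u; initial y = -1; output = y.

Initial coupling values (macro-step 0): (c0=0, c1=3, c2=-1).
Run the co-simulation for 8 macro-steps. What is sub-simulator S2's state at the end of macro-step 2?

macro 1: S0 reads c1=3 → after 1×micro: 5; S1 reads c0=0 → after 2×micro: 1; S2 reads c1=3 → after 1×micro: -5 ⇒ (c0=5, c1=1, c2=-5)
macro 2: S0 reads c1=1 → after 1×micro: 2; S1 reads c0=5 → after 2×micro: -2; S2 reads c1=1 → after 1×micro: -11 ⇒ (c0=2, c1=-2, c2=-11)
macro 3: S0 reads c1=-2 → after 1×micro: -2; S1 reads c0=2 → after 2×micro: 4; S2 reads c1=-2 → after 1×micro: -20 ⇒ (c0=-2, c1=4, c2=-20)
macro 4: S0 reads c1=4 → after 1×micro: -2; S1 reads c0=-2 → after 2×micro: 4; S2 reads c1=4 → after 1×micro: -44 ⇒ (c0=-2, c1=4, c2=-44)
macro 5: S0 reads c1=4 → after 1×micro: -2; S1 reads c0=-2 → after 2×micro: 4; S2 reads c1=4 → after 1×micro: -92 ⇒ (c0=-2, c1=4, c2=-92)
macro 6: S0 reads c1=4 → after 1×micro: -2; S1 reads c0=-2 → after 2×micro: 4; S2 reads c1=4 → after 1×micro: -188 ⇒ (c0=-2, c1=4, c2=-188)
macro 7: S0 reads c1=4 → after 1×micro: -2; S1 reads c0=-2 → after 2×micro: 4; S2 reads c1=4 → after 1×micro: -380 ⇒ (c0=-2, c1=4, c2=-380)
macro 8: S0 reads c1=4 → after 1×micro: -2; S1 reads c0=-2 → after 2×micro: 4; S2 reads c1=4 → after 1×micro: -764 ⇒ (c0=-2, c1=4, c2=-764)

S2 state at macro-step 2 = -11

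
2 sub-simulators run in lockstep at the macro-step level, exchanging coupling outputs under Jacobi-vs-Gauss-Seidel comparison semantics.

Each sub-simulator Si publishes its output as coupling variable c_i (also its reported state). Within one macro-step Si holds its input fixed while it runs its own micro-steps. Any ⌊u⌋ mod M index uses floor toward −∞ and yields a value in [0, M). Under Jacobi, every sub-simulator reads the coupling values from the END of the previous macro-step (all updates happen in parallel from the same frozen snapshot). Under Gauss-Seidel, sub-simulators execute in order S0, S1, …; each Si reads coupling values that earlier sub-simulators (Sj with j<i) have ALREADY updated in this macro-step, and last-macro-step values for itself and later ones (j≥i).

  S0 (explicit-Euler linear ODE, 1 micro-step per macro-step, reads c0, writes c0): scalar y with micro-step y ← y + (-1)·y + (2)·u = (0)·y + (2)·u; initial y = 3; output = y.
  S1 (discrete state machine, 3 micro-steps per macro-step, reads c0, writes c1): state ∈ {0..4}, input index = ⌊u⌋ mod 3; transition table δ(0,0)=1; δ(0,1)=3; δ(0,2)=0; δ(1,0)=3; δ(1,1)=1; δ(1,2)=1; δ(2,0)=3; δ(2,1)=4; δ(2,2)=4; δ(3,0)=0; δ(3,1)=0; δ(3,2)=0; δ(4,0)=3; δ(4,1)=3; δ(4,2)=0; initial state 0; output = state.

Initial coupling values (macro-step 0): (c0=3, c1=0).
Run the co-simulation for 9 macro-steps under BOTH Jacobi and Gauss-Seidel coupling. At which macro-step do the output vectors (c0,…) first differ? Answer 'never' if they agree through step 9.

first divergence at macro-step: never

[Jacobi] macro 1: S0 reads c0=3 → after 1×micro: 6; S1 reads c0=3 → after 3×micro: 0 ⇒ (c0=6, c1=0)
[Jacobi] macro 2: S0 reads c0=6 → after 1×micro: 12; S1 reads c0=6 → after 3×micro: 0 ⇒ (c0=12, c1=0)
[Jacobi] macro 3: S0 reads c0=12 → after 1×micro: 24; S1 reads c0=12 → after 3×micro: 0 ⇒ (c0=24, c1=0)
[Jacobi] macro 4: S0 reads c0=24 → after 1×micro: 48; S1 reads c0=24 → after 3×micro: 0 ⇒ (c0=48, c1=0)
[Jacobi] macro 5: S0 reads c0=48 → after 1×micro: 96; S1 reads c0=48 → after 3×micro: 0 ⇒ (c0=96, c1=0)
[Jacobi] macro 6: S0 reads c0=96 → after 1×micro: 192; S1 reads c0=96 → after 3×micro: 0 ⇒ (c0=192, c1=0)
[Jacobi] macro 7: S0 reads c0=192 → after 1×micro: 384; S1 reads c0=192 → after 3×micro: 0 ⇒ (c0=384, c1=0)
[Jacobi] macro 8: S0 reads c0=384 → after 1×micro: 768; S1 reads c0=384 → after 3×micro: 0 ⇒ (c0=768, c1=0)
[Jacobi] macro 9: S0 reads c0=768 → after 1×micro: 1536; S1 reads c0=768 → after 3×micro: 0 ⇒ (c0=1536, c1=0)
[Gauss-Seidel] macro 1: S0 reads c0=3 → after 1×micro: 6; S1 reads c0=6 → after 3×micro: 0 ⇒ (c0=6, c1=0)
[Gauss-Seidel] macro 2: S0 reads c0=6 → after 1×micro: 12; S1 reads c0=12 → after 3×micro: 0 ⇒ (c0=12, c1=0)
[Gauss-Seidel] macro 3: S0 reads c0=12 → after 1×micro: 24; S1 reads c0=24 → after 3×micro: 0 ⇒ (c0=24, c1=0)
[Gauss-Seidel] macro 4: S0 reads c0=24 → after 1×micro: 48; S1 reads c0=48 → after 3×micro: 0 ⇒ (c0=48, c1=0)
[Gauss-Seidel] macro 5: S0 reads c0=48 → after 1×micro: 96; S1 reads c0=96 → after 3×micro: 0 ⇒ (c0=96, c1=0)
[Gauss-Seidel] macro 6: S0 reads c0=96 → after 1×micro: 192; S1 reads c0=192 → after 3×micro: 0 ⇒ (c0=192, c1=0)
[Gauss-Seidel] macro 7: S0 reads c0=192 → after 1×micro: 384; S1 reads c0=384 → after 3×micro: 0 ⇒ (c0=384, c1=0)
[Gauss-Seidel] macro 8: S0 reads c0=384 → after 1×micro: 768; S1 reads c0=768 → after 3×micro: 0 ⇒ (c0=768, c1=0)
[Gauss-Seidel] macro 9: S0 reads c0=768 → after 1×micro: 1536; S1 reads c0=1536 → after 3×micro: 0 ⇒ (c0=1536, c1=0)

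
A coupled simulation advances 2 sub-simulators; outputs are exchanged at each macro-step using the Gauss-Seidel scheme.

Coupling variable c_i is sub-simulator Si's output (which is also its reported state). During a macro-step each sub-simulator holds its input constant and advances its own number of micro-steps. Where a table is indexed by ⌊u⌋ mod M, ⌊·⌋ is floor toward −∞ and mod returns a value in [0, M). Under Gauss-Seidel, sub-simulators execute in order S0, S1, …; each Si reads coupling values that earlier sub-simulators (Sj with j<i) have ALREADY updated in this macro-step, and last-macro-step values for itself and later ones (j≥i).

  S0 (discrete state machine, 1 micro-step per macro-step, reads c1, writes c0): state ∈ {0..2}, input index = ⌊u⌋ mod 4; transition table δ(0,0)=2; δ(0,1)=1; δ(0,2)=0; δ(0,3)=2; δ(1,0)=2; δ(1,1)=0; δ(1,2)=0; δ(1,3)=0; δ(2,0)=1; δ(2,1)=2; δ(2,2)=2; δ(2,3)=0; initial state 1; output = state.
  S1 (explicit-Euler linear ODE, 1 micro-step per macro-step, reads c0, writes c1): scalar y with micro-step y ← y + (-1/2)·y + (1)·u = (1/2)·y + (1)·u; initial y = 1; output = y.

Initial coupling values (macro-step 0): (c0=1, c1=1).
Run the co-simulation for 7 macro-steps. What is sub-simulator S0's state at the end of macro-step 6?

macro 1: S0 reads c1=1 → after 1×micro: 0; S1 reads c0=0 → after 1×micro: 1/2 ⇒ (c0=0, c1=1/2)
macro 2: S0 reads c1=1/2 → after 1×micro: 2; S1 reads c0=2 → after 1×micro: 9/4 ⇒ (c0=2, c1=9/4)
macro 3: S0 reads c1=9/4 → after 1×micro: 2; S1 reads c0=2 → after 1×micro: 25/8 ⇒ (c0=2, c1=25/8)
macro 4: S0 reads c1=25/8 → after 1×micro: 0; S1 reads c0=0 → after 1×micro: 25/16 ⇒ (c0=0, c1=25/16)
macro 5: S0 reads c1=25/16 → after 1×micro: 1; S1 reads c0=1 → after 1×micro: 57/32 ⇒ (c0=1, c1=57/32)
macro 6: S0 reads c1=57/32 → after 1×micro: 0; S1 reads c0=0 → after 1×micro: 57/64 ⇒ (c0=0, c1=57/64)
macro 7: S0 reads c1=57/64 → after 1×micro: 2; S1 reads c0=2 → after 1×micro: 313/128 ⇒ (c0=2, c1=313/128)

S0 state at macro-step 6 = 0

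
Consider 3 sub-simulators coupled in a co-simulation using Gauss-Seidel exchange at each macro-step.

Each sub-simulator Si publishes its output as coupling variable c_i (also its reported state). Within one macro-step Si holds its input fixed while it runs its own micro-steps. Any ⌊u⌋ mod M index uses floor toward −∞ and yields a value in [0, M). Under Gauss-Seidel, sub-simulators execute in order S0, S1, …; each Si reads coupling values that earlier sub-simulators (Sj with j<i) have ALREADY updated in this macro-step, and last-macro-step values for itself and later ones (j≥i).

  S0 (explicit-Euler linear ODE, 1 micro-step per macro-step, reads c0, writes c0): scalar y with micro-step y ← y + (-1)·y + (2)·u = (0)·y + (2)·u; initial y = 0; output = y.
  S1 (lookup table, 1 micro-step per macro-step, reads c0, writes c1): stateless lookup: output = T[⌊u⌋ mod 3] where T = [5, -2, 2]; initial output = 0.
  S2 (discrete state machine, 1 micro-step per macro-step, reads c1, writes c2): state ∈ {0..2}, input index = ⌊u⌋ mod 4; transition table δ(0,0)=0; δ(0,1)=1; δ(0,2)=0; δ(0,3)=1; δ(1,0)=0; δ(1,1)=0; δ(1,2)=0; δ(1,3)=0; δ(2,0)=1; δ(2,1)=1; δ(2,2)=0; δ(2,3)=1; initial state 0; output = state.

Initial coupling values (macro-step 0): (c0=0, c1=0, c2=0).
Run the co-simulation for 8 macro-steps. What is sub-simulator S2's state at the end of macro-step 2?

S2 state at macro-step 2 = 0

macro 1: S0 reads c0=0 → after 1×micro: 0; S1 reads c0=0 → after 1×micro: 5; S2 reads c1=5 → after 1×micro: 1 ⇒ (c0=0, c1=5, c2=1)
macro 2: S0 reads c0=0 → after 1×micro: 0; S1 reads c0=0 → after 1×micro: 5; S2 reads c1=5 → after 1×micro: 0 ⇒ (c0=0, c1=5, c2=0)
macro 3: S0 reads c0=0 → after 1×micro: 0; S1 reads c0=0 → after 1×micro: 5; S2 reads c1=5 → after 1×micro: 1 ⇒ (c0=0, c1=5, c2=1)
macro 4: S0 reads c0=0 → after 1×micro: 0; S1 reads c0=0 → after 1×micro: 5; S2 reads c1=5 → after 1×micro: 0 ⇒ (c0=0, c1=5, c2=0)
macro 5: S0 reads c0=0 → after 1×micro: 0; S1 reads c0=0 → after 1×micro: 5; S2 reads c1=5 → after 1×micro: 1 ⇒ (c0=0, c1=5, c2=1)
macro 6: S0 reads c0=0 → after 1×micro: 0; S1 reads c0=0 → after 1×micro: 5; S2 reads c1=5 → after 1×micro: 0 ⇒ (c0=0, c1=5, c2=0)
macro 7: S0 reads c0=0 → after 1×micro: 0; S1 reads c0=0 → after 1×micro: 5; S2 reads c1=5 → after 1×micro: 1 ⇒ (c0=0, c1=5, c2=1)
macro 8: S0 reads c0=0 → after 1×micro: 0; S1 reads c0=0 → after 1×micro: 5; S2 reads c1=5 → after 1×micro: 0 ⇒ (c0=0, c1=5, c2=0)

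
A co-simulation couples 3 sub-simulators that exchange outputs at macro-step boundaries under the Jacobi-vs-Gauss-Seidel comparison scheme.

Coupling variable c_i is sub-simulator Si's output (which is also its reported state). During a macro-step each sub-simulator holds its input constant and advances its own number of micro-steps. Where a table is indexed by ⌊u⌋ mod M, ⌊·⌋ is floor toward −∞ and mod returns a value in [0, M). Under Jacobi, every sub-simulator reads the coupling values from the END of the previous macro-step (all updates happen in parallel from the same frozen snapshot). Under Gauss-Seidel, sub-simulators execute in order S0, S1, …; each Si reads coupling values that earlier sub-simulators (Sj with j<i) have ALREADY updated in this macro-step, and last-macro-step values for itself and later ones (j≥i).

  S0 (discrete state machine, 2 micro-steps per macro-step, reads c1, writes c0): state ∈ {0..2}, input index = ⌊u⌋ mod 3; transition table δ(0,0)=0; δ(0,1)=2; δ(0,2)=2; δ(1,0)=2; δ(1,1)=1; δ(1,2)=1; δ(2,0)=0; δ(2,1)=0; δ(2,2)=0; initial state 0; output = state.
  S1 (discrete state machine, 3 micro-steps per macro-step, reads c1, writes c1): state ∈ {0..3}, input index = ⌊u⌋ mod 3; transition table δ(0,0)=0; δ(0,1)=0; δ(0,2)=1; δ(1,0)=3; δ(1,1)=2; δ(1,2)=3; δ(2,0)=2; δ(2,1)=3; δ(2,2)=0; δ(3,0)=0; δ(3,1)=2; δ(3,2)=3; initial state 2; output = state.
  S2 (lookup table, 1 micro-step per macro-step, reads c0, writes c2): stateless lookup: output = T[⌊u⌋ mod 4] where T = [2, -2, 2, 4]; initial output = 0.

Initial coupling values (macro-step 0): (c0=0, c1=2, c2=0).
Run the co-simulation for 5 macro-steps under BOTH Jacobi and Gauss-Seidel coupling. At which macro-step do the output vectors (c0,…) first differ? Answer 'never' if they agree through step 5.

first divergence at macro-step: never

[Jacobi] macro 1: S0 reads c1=2 → after 2×micro: 0; S1 reads c1=2 → after 3×micro: 3; S2 reads c0=0 → after 1×micro: 2 ⇒ (c0=0, c1=3, c2=2)
[Jacobi] macro 2: S0 reads c1=3 → after 2×micro: 0; S1 reads c1=3 → after 3×micro: 0; S2 reads c0=0 → after 1×micro: 2 ⇒ (c0=0, c1=0, c2=2)
[Jacobi] macro 3: S0 reads c1=0 → after 2×micro: 0; S1 reads c1=0 → after 3×micro: 0; S2 reads c0=0 → after 1×micro: 2 ⇒ (c0=0, c1=0, c2=2)
[Jacobi] macro 4: S0 reads c1=0 → after 2×micro: 0; S1 reads c1=0 → after 3×micro: 0; S2 reads c0=0 → after 1×micro: 2 ⇒ (c0=0, c1=0, c2=2)
[Jacobi] macro 5: S0 reads c1=0 → after 2×micro: 0; S1 reads c1=0 → after 3×micro: 0; S2 reads c0=0 → after 1×micro: 2 ⇒ (c0=0, c1=0, c2=2)
[Gauss-Seidel] macro 1: S0 reads c1=2 → after 2×micro: 0; S1 reads c1=2 → after 3×micro: 3; S2 reads c0=0 → after 1×micro: 2 ⇒ (c0=0, c1=3, c2=2)
[Gauss-Seidel] macro 2: S0 reads c1=3 → after 2×micro: 0; S1 reads c1=3 → after 3×micro: 0; S2 reads c0=0 → after 1×micro: 2 ⇒ (c0=0, c1=0, c2=2)
[Gauss-Seidel] macro 3: S0 reads c1=0 → after 2×micro: 0; S1 reads c1=0 → after 3×micro: 0; S2 reads c0=0 → after 1×micro: 2 ⇒ (c0=0, c1=0, c2=2)
[Gauss-Seidel] macro 4: S0 reads c1=0 → after 2×micro: 0; S1 reads c1=0 → after 3×micro: 0; S2 reads c0=0 → after 1×micro: 2 ⇒ (c0=0, c1=0, c2=2)
[Gauss-Seidel] macro 5: S0 reads c1=0 → after 2×micro: 0; S1 reads c1=0 → after 3×micro: 0; S2 reads c0=0 → after 1×micro: 2 ⇒ (c0=0, c1=0, c2=2)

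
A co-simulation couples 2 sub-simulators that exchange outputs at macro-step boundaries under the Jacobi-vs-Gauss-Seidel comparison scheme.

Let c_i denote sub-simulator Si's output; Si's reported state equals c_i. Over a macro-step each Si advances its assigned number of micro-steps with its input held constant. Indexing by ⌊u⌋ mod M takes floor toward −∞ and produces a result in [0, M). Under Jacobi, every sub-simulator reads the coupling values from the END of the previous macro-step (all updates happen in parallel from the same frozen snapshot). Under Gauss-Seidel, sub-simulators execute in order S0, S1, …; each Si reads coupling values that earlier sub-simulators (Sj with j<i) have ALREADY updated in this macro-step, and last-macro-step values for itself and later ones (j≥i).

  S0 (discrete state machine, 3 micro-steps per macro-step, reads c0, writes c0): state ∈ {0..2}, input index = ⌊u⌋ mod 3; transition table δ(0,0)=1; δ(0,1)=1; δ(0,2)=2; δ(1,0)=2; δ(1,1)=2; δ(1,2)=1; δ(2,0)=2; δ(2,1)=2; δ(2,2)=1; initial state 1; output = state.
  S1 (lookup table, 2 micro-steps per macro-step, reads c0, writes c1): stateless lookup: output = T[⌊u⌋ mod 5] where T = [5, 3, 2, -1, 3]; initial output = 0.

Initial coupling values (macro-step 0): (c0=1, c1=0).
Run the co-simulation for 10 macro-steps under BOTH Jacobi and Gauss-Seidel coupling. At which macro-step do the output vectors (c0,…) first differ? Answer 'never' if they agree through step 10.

first divergence at macro-step: 1

[Jacobi] macro 1: S0 reads c0=1 → after 3×micro: 2; S1 reads c0=1 → after 2×micro: 3 ⇒ (c0=2, c1=3)
[Jacobi] macro 2: S0 reads c0=2 → after 3×micro: 1; S1 reads c0=2 → after 2×micro: 2 ⇒ (c0=1, c1=2)
[Jacobi] macro 3: S0 reads c0=1 → after 3×micro: 2; S1 reads c0=1 → after 2×micro: 3 ⇒ (c0=2, c1=3)
[Jacobi] macro 4: S0 reads c0=2 → after 3×micro: 1; S1 reads c0=2 → after 2×micro: 2 ⇒ (c0=1, c1=2)
[Jacobi] macro 5: S0 reads c0=1 → after 3×micro: 2; S1 reads c0=1 → after 2×micro: 3 ⇒ (c0=2, c1=3)
[Jacobi] macro 6: S0 reads c0=2 → after 3×micro: 1; S1 reads c0=2 → after 2×micro: 2 ⇒ (c0=1, c1=2)
[Jacobi] macro 7: S0 reads c0=1 → after 3×micro: 2; S1 reads c0=1 → after 2×micro: 3 ⇒ (c0=2, c1=3)
[Jacobi] macro 8: S0 reads c0=2 → after 3×micro: 1; S1 reads c0=2 → after 2×micro: 2 ⇒ (c0=1, c1=2)
[Jacobi] macro 9: S0 reads c0=1 → after 3×micro: 2; S1 reads c0=1 → after 2×micro: 3 ⇒ (c0=2, c1=3)
[Jacobi] macro 10: S0 reads c0=2 → after 3×micro: 1; S1 reads c0=2 → after 2×micro: 2 ⇒ (c0=1, c1=2)
[Gauss-Seidel] macro 1: S0 reads c0=1 → after 3×micro: 2; S1 reads c0=2 → after 2×micro: 2 ⇒ (c0=2, c1=2)
[Gauss-Seidel] macro 2: S0 reads c0=2 → after 3×micro: 1; S1 reads c0=1 → after 2×micro: 3 ⇒ (c0=1, c1=3)
[Gauss-Seidel] macro 3: S0 reads c0=1 → after 3×micro: 2; S1 reads c0=2 → after 2×micro: 2 ⇒ (c0=2, c1=2)
[Gauss-Seidel] macro 4: S0 reads c0=2 → after 3×micro: 1; S1 reads c0=1 → after 2×micro: 3 ⇒ (c0=1, c1=3)
[Gauss-Seidel] macro 5: S0 reads c0=1 → after 3×micro: 2; S1 reads c0=2 → after 2×micro: 2 ⇒ (c0=2, c1=2)
[Gauss-Seidel] macro 6: S0 reads c0=2 → after 3×micro: 1; S1 reads c0=1 → after 2×micro: 3 ⇒ (c0=1, c1=3)
[Gauss-Seidel] macro 7: S0 reads c0=1 → after 3×micro: 2; S1 reads c0=2 → after 2×micro: 2 ⇒ (c0=2, c1=2)
[Gauss-Seidel] macro 8: S0 reads c0=2 → after 3×micro: 1; S1 reads c0=1 → after 2×micro: 3 ⇒ (c0=1, c1=3)
[Gauss-Seidel] macro 9: S0 reads c0=1 → after 3×micro: 2; S1 reads c0=2 → after 2×micro: 2 ⇒ (c0=2, c1=2)
[Gauss-Seidel] macro 10: S0 reads c0=2 → after 3×micro: 1; S1 reads c0=1 → after 2×micro: 3 ⇒ (c0=1, c1=3)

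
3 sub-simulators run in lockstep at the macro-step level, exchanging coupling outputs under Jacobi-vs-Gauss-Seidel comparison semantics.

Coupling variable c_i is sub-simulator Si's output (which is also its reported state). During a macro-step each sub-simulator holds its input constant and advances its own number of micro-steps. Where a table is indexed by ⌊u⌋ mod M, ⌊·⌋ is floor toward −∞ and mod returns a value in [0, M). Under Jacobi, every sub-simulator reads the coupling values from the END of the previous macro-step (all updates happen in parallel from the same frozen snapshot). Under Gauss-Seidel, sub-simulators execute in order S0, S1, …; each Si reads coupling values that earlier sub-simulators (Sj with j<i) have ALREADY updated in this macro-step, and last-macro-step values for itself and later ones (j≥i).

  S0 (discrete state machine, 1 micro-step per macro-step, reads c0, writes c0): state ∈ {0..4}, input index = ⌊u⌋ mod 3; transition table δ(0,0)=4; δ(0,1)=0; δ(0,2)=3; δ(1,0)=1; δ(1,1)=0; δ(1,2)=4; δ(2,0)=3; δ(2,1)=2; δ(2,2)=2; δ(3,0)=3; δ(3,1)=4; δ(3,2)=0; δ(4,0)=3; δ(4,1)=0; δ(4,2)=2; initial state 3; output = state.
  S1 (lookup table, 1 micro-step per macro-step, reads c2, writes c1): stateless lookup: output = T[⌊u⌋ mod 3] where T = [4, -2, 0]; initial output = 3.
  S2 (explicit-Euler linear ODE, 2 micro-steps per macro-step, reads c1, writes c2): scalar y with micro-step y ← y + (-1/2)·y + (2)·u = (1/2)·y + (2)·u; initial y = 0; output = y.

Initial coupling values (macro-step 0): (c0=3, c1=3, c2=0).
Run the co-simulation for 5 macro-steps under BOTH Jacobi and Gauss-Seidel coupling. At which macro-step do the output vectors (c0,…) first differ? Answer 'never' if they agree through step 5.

first divergence at macro-step: 1

[Jacobi] macro 1: S0 reads c0=3 → after 1×micro: 3; S1 reads c2=0 → after 1×micro: 4; S2 reads c1=3 → after 2×micro: 9 ⇒ (c0=3, c1=4, c2=9)
[Jacobi] macro 2: S0 reads c0=3 → after 1×micro: 3; S1 reads c2=9 → after 1×micro: 4; S2 reads c1=4 → after 2×micro: 57/4 ⇒ (c0=3, c1=4, c2=57/4)
[Jacobi] macro 3: S0 reads c0=3 → after 1×micro: 3; S1 reads c2=57/4 → after 1×micro: 0; S2 reads c1=4 → after 2×micro: 249/16 ⇒ (c0=3, c1=0, c2=249/16)
[Jacobi] macro 4: S0 reads c0=3 → after 1×micro: 3; S1 reads c2=249/16 → after 1×micro: 4; S2 reads c1=0 → after 2×micro: 249/64 ⇒ (c0=3, c1=4, c2=249/64)
[Jacobi] macro 5: S0 reads c0=3 → after 1×micro: 3; S1 reads c2=249/64 → after 1×micro: 4; S2 reads c1=4 → after 2×micro: 3321/256 ⇒ (c0=3, c1=4, c2=3321/256)
[Gauss-Seidel] macro 1: S0 reads c0=3 → after 1×micro: 3; S1 reads c2=0 → after 1×micro: 4; S2 reads c1=4 → after 2×micro: 12 ⇒ (c0=3, c1=4, c2=12)
[Gauss-Seidel] macro 2: S0 reads c0=3 → after 1×micro: 3; S1 reads c2=12 → after 1×micro: 4; S2 reads c1=4 → after 2×micro: 15 ⇒ (c0=3, c1=4, c2=15)
[Gauss-Seidel] macro 3: S0 reads c0=3 → after 1×micro: 3; S1 reads c2=15 → after 1×micro: 4; S2 reads c1=4 → after 2×micro: 63/4 ⇒ (c0=3, c1=4, c2=63/4)
[Gauss-Seidel] macro 4: S0 reads c0=3 → after 1×micro: 3; S1 reads c2=63/4 → after 1×micro: 4; S2 reads c1=4 → after 2×micro: 255/16 ⇒ (c0=3, c1=4, c2=255/16)
[Gauss-Seidel] macro 5: S0 reads c0=3 → after 1×micro: 3; S1 reads c2=255/16 → after 1×micro: 4; S2 reads c1=4 → after 2×micro: 1023/64 ⇒ (c0=3, c1=4, c2=1023/64)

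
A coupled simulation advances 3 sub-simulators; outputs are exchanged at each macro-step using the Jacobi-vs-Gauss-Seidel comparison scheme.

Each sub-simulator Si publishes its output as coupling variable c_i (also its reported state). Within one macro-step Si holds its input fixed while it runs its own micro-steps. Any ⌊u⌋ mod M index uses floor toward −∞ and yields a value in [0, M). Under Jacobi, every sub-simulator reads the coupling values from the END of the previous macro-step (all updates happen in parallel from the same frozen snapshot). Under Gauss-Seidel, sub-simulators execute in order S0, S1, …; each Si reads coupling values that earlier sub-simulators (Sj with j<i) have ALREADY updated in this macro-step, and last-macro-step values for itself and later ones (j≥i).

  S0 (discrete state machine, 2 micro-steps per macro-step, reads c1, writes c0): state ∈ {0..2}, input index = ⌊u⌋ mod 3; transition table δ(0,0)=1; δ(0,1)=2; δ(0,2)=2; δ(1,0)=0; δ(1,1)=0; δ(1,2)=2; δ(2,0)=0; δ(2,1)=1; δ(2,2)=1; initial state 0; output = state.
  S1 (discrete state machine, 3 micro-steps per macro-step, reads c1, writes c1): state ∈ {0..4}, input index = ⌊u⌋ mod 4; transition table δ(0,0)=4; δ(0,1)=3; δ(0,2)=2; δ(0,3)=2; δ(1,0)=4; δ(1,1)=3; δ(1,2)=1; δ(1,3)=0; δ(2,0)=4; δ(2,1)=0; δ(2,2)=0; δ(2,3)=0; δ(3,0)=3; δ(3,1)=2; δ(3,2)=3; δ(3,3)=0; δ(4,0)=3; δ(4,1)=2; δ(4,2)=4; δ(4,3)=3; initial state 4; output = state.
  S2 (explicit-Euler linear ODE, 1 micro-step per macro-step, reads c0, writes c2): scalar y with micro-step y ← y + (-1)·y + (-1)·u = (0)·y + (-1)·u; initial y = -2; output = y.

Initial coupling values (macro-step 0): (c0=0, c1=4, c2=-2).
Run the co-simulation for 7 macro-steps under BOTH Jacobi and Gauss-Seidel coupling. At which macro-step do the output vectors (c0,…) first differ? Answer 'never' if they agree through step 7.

[Jacobi] macro 1: S0 reads c1=4 → after 2×micro: 1; S1 reads c1=4 → after 3×micro: 3; S2 reads c0=0 → after 1×micro: 0 ⇒ (c0=1, c1=3, c2=0)
[Jacobi] macro 2: S0 reads c1=3 → after 2×micro: 1; S1 reads c1=3 → after 3×micro: 0; S2 reads c0=1 → after 1×micro: -1 ⇒ (c0=1, c1=0, c2=-1)
[Jacobi] macro 3: S0 reads c1=0 → after 2×micro: 1; S1 reads c1=0 → after 3×micro: 3; S2 reads c0=1 → after 1×micro: -1 ⇒ (c0=1, c1=3, c2=-1)
[Jacobi] macro 4: S0 reads c1=3 → after 2×micro: 1; S1 reads c1=3 → after 3×micro: 0; S2 reads c0=1 → after 1×micro: -1 ⇒ (c0=1, c1=0, c2=-1)
[Jacobi] macro 5: S0 reads c1=0 → after 2×micro: 1; S1 reads c1=0 → after 3×micro: 3; S2 reads c0=1 → after 1×micro: -1 ⇒ (c0=1, c1=3, c2=-1)
[Jacobi] macro 6: S0 reads c1=3 → after 2×micro: 1; S1 reads c1=3 → after 3×micro: 0; S2 reads c0=1 → after 1×micro: -1 ⇒ (c0=1, c1=0, c2=-1)
[Jacobi] macro 7: S0 reads c1=0 → after 2×micro: 1; S1 reads c1=0 → after 3×micro: 3; S2 reads c0=1 → after 1×micro: -1 ⇒ (c0=1, c1=3, c2=-1)
[Gauss-Seidel] macro 1: S0 reads c1=4 → after 2×micro: 1; S1 reads c1=4 → after 3×micro: 3; S2 reads c0=1 → after 1×micro: -1 ⇒ (c0=1, c1=3, c2=-1)
[Gauss-Seidel] macro 2: S0 reads c1=3 → after 2×micro: 1; S1 reads c1=3 → after 3×micro: 0; S2 reads c0=1 → after 1×micro: -1 ⇒ (c0=1, c1=0, c2=-1)
[Gauss-Seidel] macro 3: S0 reads c1=0 → after 2×micro: 1; S1 reads c1=0 → after 3×micro: 3; S2 reads c0=1 → after 1×micro: -1 ⇒ (c0=1, c1=3, c2=-1)
[Gauss-Seidel] macro 4: S0 reads c1=3 → after 2×micro: 1; S1 reads c1=3 → after 3×micro: 0; S2 reads c0=1 → after 1×micro: -1 ⇒ (c0=1, c1=0, c2=-1)
[Gauss-Seidel] macro 5: S0 reads c1=0 → after 2×micro: 1; S1 reads c1=0 → after 3×micro: 3; S2 reads c0=1 → after 1×micro: -1 ⇒ (c0=1, c1=3, c2=-1)
[Gauss-Seidel] macro 6: S0 reads c1=3 → after 2×micro: 1; S1 reads c1=3 → after 3×micro: 0; S2 reads c0=1 → after 1×micro: -1 ⇒ (c0=1, c1=0, c2=-1)
[Gauss-Seidel] macro 7: S0 reads c1=0 → after 2×micro: 1; S1 reads c1=0 → after 3×micro: 3; S2 reads c0=1 → after 1×micro: -1 ⇒ (c0=1, c1=3, c2=-1)

first divergence at macro-step: 1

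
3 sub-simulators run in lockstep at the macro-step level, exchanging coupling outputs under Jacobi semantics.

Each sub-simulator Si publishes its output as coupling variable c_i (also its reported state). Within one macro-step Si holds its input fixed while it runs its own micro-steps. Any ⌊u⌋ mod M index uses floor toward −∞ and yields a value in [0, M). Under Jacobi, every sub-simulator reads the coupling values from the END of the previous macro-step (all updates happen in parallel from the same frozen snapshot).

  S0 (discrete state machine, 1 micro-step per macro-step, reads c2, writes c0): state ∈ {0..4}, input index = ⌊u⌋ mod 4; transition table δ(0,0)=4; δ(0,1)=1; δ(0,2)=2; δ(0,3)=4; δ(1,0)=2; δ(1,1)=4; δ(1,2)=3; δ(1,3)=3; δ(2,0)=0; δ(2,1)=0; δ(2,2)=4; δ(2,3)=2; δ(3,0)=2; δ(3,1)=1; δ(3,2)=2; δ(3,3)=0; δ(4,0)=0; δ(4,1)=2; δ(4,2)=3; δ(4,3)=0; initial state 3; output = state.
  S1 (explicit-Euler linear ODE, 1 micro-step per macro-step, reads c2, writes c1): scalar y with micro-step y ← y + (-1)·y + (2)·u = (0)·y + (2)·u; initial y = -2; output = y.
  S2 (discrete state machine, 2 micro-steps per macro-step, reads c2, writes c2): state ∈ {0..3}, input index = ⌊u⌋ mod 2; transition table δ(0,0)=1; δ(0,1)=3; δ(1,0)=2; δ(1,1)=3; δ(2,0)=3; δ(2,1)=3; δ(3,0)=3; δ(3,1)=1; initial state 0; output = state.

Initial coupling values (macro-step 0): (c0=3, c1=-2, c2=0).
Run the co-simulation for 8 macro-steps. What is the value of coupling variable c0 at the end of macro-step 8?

macro 1: S0 reads c2=0 → after 1×micro: 2; S1 reads c2=0 → after 1×micro: 0; S2 reads c2=0 → after 2×micro: 2 ⇒ (c0=2, c1=0, c2=2)
macro 2: S0 reads c2=2 → after 1×micro: 4; S1 reads c2=2 → after 1×micro: 4; S2 reads c2=2 → after 2×micro: 3 ⇒ (c0=4, c1=4, c2=3)
macro 3: S0 reads c2=3 → after 1×micro: 0; S1 reads c2=3 → after 1×micro: 6; S2 reads c2=3 → after 2×micro: 3 ⇒ (c0=0, c1=6, c2=3)
macro 4: S0 reads c2=3 → after 1×micro: 4; S1 reads c2=3 → after 1×micro: 6; S2 reads c2=3 → after 2×micro: 3 ⇒ (c0=4, c1=6, c2=3)
macro 5: S0 reads c2=3 → after 1×micro: 0; S1 reads c2=3 → after 1×micro: 6; S2 reads c2=3 → after 2×micro: 3 ⇒ (c0=0, c1=6, c2=3)
macro 6: S0 reads c2=3 → after 1×micro: 4; S1 reads c2=3 → after 1×micro: 6; S2 reads c2=3 → after 2×micro: 3 ⇒ (c0=4, c1=6, c2=3)
macro 7: S0 reads c2=3 → after 1×micro: 0; S1 reads c2=3 → after 1×micro: 6; S2 reads c2=3 → after 2×micro: 3 ⇒ (c0=0, c1=6, c2=3)
macro 8: S0 reads c2=3 → after 1×micro: 4; S1 reads c2=3 → after 1×micro: 6; S2 reads c2=3 → after 2×micro: 3 ⇒ (c0=4, c1=6, c2=3)

c0 at macro-step 8 = 4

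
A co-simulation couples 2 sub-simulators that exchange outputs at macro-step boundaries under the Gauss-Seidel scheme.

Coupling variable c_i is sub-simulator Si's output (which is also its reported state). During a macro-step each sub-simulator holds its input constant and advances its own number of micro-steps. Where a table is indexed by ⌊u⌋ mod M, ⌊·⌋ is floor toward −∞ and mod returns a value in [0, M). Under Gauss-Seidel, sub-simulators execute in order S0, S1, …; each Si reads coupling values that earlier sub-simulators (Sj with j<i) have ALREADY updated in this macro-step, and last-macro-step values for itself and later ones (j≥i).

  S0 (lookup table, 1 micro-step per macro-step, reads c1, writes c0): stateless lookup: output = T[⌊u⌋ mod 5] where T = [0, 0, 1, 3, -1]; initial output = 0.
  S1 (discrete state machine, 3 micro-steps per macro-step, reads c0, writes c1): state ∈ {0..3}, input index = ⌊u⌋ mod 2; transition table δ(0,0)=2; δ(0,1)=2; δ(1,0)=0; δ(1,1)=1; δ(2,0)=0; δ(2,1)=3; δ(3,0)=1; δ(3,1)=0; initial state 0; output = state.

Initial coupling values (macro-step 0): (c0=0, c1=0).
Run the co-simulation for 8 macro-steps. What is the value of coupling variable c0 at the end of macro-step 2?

c0 at macro-step 2 = 1

macro 1: S0 reads c1=0 → after 1×micro: 0; S1 reads c0=0 → after 3×micro: 2 ⇒ (c0=0, c1=2)
macro 2: S0 reads c1=2 → after 1×micro: 1; S1 reads c0=1 → after 3×micro: 2 ⇒ (c0=1, c1=2)
macro 3: S0 reads c1=2 → after 1×micro: 1; S1 reads c0=1 → after 3×micro: 2 ⇒ (c0=1, c1=2)
macro 4: S0 reads c1=2 → after 1×micro: 1; S1 reads c0=1 → after 3×micro: 2 ⇒ (c0=1, c1=2)
macro 5: S0 reads c1=2 → after 1×micro: 1; S1 reads c0=1 → after 3×micro: 2 ⇒ (c0=1, c1=2)
macro 6: S0 reads c1=2 → after 1×micro: 1; S1 reads c0=1 → after 3×micro: 2 ⇒ (c0=1, c1=2)
macro 7: S0 reads c1=2 → after 1×micro: 1; S1 reads c0=1 → after 3×micro: 2 ⇒ (c0=1, c1=2)
macro 8: S0 reads c1=2 → after 1×micro: 1; S1 reads c0=1 → after 3×micro: 2 ⇒ (c0=1, c1=2)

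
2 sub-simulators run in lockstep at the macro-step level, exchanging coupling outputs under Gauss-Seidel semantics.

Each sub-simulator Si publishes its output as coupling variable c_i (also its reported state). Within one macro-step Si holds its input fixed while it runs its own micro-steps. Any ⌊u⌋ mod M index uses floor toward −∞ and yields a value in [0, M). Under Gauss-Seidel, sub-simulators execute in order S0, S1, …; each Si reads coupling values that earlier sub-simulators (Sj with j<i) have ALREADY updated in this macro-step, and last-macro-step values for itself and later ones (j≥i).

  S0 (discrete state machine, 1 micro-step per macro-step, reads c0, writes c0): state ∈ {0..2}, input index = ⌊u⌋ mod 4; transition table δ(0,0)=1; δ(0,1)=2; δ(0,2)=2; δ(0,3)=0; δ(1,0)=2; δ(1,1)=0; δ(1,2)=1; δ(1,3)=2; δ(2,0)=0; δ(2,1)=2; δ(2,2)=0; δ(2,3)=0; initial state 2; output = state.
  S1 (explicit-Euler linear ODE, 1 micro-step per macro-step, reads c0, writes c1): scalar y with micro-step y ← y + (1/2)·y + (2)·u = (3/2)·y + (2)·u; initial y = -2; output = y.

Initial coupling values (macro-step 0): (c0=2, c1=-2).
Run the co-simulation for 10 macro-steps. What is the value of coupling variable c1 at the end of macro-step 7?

c1 at macro-step 7 = -591/64

macro 1: S0 reads c0=2 → after 1×micro: 0; S1 reads c0=0 → after 1×micro: -3 ⇒ (c0=0, c1=-3)
macro 2: S0 reads c0=0 → after 1×micro: 1; S1 reads c0=1 → after 1×micro: -5/2 ⇒ (c0=1, c1=-5/2)
macro 3: S0 reads c0=1 → after 1×micro: 0; S1 reads c0=0 → after 1×micro: -15/4 ⇒ (c0=0, c1=-15/4)
macro 4: S0 reads c0=0 → after 1×micro: 1; S1 reads c0=1 → after 1×micro: -29/8 ⇒ (c0=1, c1=-29/8)
macro 5: S0 reads c0=1 → after 1×micro: 0; S1 reads c0=0 → after 1×micro: -87/16 ⇒ (c0=0, c1=-87/16)
macro 6: S0 reads c0=0 → after 1×micro: 1; S1 reads c0=1 → after 1×micro: -197/32 ⇒ (c0=1, c1=-197/32)
macro 7: S0 reads c0=1 → after 1×micro: 0; S1 reads c0=0 → after 1×micro: -591/64 ⇒ (c0=0, c1=-591/64)
macro 8: S0 reads c0=0 → after 1×micro: 1; S1 reads c0=1 → after 1×micro: -1517/128 ⇒ (c0=1, c1=-1517/128)
macro 9: S0 reads c0=1 → after 1×micro: 0; S1 reads c0=0 → after 1×micro: -4551/256 ⇒ (c0=0, c1=-4551/256)
macro 10: S0 reads c0=0 → after 1×micro: 1; S1 reads c0=1 → after 1×micro: -12629/512 ⇒ (c0=1, c1=-12629/512)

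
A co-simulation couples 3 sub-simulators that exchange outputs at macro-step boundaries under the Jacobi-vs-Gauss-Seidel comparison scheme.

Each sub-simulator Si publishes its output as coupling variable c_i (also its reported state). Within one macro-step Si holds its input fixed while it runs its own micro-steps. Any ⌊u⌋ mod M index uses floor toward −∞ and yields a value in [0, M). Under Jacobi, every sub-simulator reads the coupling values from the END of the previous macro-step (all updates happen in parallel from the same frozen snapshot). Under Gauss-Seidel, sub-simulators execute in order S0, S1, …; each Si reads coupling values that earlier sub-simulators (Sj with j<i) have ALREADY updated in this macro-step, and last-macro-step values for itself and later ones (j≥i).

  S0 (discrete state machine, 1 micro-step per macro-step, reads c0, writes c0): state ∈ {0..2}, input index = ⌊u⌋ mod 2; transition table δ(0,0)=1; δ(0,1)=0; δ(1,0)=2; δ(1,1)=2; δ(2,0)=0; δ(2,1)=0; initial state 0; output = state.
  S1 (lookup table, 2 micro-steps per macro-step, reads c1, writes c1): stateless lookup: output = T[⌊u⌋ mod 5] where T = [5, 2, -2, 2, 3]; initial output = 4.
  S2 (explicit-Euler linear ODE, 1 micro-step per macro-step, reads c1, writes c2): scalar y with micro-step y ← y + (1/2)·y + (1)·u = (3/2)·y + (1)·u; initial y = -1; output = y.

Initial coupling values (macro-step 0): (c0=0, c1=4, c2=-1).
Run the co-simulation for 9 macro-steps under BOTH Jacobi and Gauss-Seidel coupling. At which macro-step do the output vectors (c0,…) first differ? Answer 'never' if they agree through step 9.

[Jacobi] macro 1: S0 reads c0=0 → after 1×micro: 1; S1 reads c1=4 → after 2×micro: 3; S2 reads c1=4 → after 1×micro: 5/2 ⇒ (c0=1, c1=3, c2=5/2)
[Jacobi] macro 2: S0 reads c0=1 → after 1×micro: 2; S1 reads c1=3 → after 2×micro: 2; S2 reads c1=3 → after 1×micro: 27/4 ⇒ (c0=2, c1=2, c2=27/4)
[Jacobi] macro 3: S0 reads c0=2 → after 1×micro: 0; S1 reads c1=2 → after 2×micro: -2; S2 reads c1=2 → after 1×micro: 97/8 ⇒ (c0=0, c1=-2, c2=97/8)
[Jacobi] macro 4: S0 reads c0=0 → after 1×micro: 1; S1 reads c1=-2 → after 2×micro: 2; S2 reads c1=-2 → after 1×micro: 259/16 ⇒ (c0=1, c1=2, c2=259/16)
[Jacobi] macro 5: S0 reads c0=1 → after 1×micro: 2; S1 reads c1=2 → after 2×micro: -2; S2 reads c1=2 → after 1×micro: 841/32 ⇒ (c0=2, c1=-2, c2=841/32)
[Jacobi] macro 6: S0 reads c0=2 → after 1×micro: 0; S1 reads c1=-2 → after 2×micro: 2; S2 reads c1=-2 → after 1×micro: 2395/64 ⇒ (c0=0, c1=2, c2=2395/64)
[Jacobi] macro 7: S0 reads c0=0 → after 1×micro: 1; S1 reads c1=2 → after 2×micro: -2; S2 reads c1=2 → after 1×micro: 7441/128 ⇒ (c0=1, c1=-2, c2=7441/128)
[Jacobi] macro 8: S0 reads c0=1 → after 1×micro: 2; S1 reads c1=-2 → after 2×micro: 2; S2 reads c1=-2 → after 1×micro: 21811/256 ⇒ (c0=2, c1=2, c2=21811/256)
[Jacobi] macro 9: S0 reads c0=2 → after 1×micro: 0; S1 reads c1=2 → after 2×micro: -2; S2 reads c1=2 → after 1×micro: 66457/512 ⇒ (c0=0, c1=-2, c2=66457/512)
[Gauss-Seidel] macro 1: S0 reads c0=0 → after 1×micro: 1; S1 reads c1=4 → after 2×micro: 3; S2 reads c1=3 → after 1×micro: 3/2 ⇒ (c0=1, c1=3, c2=3/2)
[Gauss-Seidel] macro 2: S0 reads c0=1 → after 1×micro: 2; S1 reads c1=3 → after 2×micro: 2; S2 reads c1=2 → after 1×micro: 17/4 ⇒ (c0=2, c1=2, c2=17/4)
[Gauss-Seidel] macro 3: S0 reads c0=2 → after 1×micro: 0; S1 reads c1=2 → after 2×micro: -2; S2 reads c1=-2 → after 1×micro: 35/8 ⇒ (c0=0, c1=-2, c2=35/8)
[Gauss-Seidel] macro 4: S0 reads c0=0 → after 1×micro: 1; S1 reads c1=-2 → after 2×micro: 2; S2 reads c1=2 → after 1×micro: 137/16 ⇒ (c0=1, c1=2, c2=137/16)
[Gauss-Seidel] macro 5: S0 reads c0=1 → after 1×micro: 2; S1 reads c1=2 → after 2×micro: -2; S2 reads c1=-2 → after 1×micro: 347/32 ⇒ (c0=2, c1=-2, c2=347/32)
[Gauss-Seidel] macro 6: S0 reads c0=2 → after 1×micro: 0; S1 reads c1=-2 → after 2×micro: 2; S2 reads c1=2 → after 1×micro: 1169/64 ⇒ (c0=0, c1=2, c2=1169/64)
[Gauss-Seidel] macro 7: S0 reads c0=0 → after 1×micro: 1; S1 reads c1=2 → after 2×micro: -2; S2 reads c1=-2 → after 1×micro: 3251/128 ⇒ (c0=1, c1=-2, c2=3251/128)
[Gauss-Seidel] macro 8: S0 reads c0=1 → after 1×micro: 2; S1 reads c1=-2 → after 2×micro: 2; S2 reads c1=2 → after 1×micro: 10265/256 ⇒ (c0=2, c1=2, c2=10265/256)
[Gauss-Seidel] macro 9: S0 reads c0=2 → after 1×micro: 0; S1 reads c1=2 → after 2×micro: -2; S2 reads c1=-2 → after 1×micro: 29771/512 ⇒ (c0=0, c1=-2, c2=29771/512)

first divergence at macro-step: 1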